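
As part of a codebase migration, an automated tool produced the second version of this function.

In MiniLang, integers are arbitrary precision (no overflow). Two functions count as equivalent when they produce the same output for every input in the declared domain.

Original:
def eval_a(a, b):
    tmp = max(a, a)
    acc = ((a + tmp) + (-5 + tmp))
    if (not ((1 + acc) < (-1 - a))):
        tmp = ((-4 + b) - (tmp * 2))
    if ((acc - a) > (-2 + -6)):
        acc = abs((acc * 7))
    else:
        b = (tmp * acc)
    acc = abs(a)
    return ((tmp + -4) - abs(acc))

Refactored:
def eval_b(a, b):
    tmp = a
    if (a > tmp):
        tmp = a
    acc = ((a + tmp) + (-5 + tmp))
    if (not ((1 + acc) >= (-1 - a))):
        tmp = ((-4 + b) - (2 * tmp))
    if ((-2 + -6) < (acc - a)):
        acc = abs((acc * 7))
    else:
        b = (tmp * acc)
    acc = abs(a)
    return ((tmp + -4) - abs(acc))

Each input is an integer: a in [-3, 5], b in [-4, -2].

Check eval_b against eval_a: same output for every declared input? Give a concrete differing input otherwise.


Consider the input a=-3, b=-4.
eval_a: tmp=-3, then acc=-14, then (not ((1 + acc) < (-1 - a))) is false, then ((acc - a) > (-2 + -6)) is false, then b=42, then acc=3, then returns -10
eval_b: tmp=-3, then (a > tmp) is false, then acc=-14, then (not ((1 + acc) >= (-1 - a))) is true, then tmp=-2, then ((-2 + -6) < (acc - a)) is false, then b=28, then acc=3, then returns -9
-10 and -9 differ, so these are not the same function on this domain.
verdict: not equivalent; witness: a=-3, b=-4


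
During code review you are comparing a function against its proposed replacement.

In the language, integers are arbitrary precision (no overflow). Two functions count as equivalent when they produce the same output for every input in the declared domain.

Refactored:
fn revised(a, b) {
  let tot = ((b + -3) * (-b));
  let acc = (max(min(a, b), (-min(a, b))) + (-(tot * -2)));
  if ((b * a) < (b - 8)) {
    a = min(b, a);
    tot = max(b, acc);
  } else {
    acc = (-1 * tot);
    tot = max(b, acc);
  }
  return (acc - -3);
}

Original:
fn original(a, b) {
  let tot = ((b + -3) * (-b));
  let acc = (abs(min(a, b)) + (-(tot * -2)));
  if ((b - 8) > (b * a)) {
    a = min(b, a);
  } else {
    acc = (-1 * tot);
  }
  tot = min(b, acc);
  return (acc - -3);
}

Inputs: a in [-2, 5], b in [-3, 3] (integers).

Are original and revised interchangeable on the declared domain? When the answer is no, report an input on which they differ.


Although `min(b, acc)` became `max(b, acc)`, no input in the stated domain can expose it; all 56 inputs agree.
verdict: equivalent


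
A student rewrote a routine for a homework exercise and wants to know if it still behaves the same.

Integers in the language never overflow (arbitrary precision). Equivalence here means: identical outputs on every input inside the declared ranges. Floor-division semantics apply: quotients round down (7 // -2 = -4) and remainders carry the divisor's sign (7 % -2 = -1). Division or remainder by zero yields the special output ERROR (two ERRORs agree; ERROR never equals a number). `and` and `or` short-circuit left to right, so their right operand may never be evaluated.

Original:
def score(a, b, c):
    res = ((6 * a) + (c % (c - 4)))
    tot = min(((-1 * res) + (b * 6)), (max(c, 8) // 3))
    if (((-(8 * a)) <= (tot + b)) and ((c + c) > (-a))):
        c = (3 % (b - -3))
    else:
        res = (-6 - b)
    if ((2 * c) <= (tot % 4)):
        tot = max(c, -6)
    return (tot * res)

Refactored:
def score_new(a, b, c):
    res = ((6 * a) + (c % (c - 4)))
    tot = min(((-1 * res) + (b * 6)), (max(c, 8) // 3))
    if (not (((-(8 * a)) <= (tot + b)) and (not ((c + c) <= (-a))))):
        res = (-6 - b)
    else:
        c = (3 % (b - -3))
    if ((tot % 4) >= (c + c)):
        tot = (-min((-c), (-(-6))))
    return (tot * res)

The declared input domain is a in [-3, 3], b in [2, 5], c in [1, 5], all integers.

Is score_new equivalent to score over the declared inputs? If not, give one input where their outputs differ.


This is a faithful refactor — comparison usage differs; also boolean connective usage differs; also constant usage differs; also arithmetic usage differs; also min/max/abs usage differs, but the computed results match everywhere.
Spot check at a=0, b=4, c=4 — score: a zero divisor aborts: ERROR. score_new: a zero divisor aborts: ERROR. Both give ERROR.
Sweeping the whole domain (140 inputs) finds no disagreement.
verdict: equivalent


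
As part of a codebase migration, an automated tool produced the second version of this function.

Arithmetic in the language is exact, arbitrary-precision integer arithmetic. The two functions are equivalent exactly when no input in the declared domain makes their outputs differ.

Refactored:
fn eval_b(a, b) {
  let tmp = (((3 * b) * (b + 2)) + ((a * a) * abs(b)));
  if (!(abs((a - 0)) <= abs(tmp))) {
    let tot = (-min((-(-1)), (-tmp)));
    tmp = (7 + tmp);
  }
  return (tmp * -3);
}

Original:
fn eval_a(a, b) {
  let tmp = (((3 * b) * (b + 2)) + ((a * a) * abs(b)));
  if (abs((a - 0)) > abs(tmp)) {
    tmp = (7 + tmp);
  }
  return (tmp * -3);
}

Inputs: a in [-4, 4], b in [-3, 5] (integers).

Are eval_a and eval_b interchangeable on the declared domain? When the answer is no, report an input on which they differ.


The two are interchangeable: statement counts differ; min/max/abs usage differs; boolean connective usage differs; local variable names differ; comparison usage differs; constant usage differs, and every declared input agrees.
Spot check at a=-4, b=-3 — eval_a: tmp := 57 | (abs((a - 0)) > abs(tmp)): false | result -171. eval_b: tmp := 57 | (!(abs((a - 0)) <= abs(tmp))): false | result -171. Both give -171.
Every one of the 81 inputs gives matching results.
verdict: equivalent


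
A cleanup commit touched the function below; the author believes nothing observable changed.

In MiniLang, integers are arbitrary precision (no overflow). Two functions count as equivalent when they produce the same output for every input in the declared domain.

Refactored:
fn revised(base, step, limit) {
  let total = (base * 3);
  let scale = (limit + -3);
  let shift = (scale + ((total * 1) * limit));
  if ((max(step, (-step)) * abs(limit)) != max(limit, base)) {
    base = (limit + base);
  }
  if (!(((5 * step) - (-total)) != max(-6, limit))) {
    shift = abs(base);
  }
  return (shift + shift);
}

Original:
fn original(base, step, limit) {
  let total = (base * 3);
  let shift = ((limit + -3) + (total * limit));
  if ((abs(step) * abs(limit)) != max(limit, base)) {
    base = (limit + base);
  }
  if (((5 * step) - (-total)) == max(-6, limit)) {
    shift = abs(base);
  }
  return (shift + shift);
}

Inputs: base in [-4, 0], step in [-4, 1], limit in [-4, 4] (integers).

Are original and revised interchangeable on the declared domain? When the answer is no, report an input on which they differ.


The two are interchangeable: min/max/abs usage differs, plus comparison usage differs, plus statement counts differ, plus local variable names differ, plus boolean connective usage differs, plus constant usage differs, plus arithmetic usage differs, and every declared input agrees.
One worked example (base=-3, step=-1, limit=-4) — original: total=-9, then shift=29, then ((abs(step) * abs(limit)) != max(limit, base)) is true, then base=-7, then (((5 * step) - (-total)) == max(-6, limit)) is false, then returns 58; revised: total=-9, then scale=-7, then shift=29, then ((max(step, (-step)) * abs(limit)) != max(limit, base)) is true, then base=-7, then (!(((5 * step) - (-total)) != max(-6, limit))) is false, then returns 58; agreement on 58.
Across all 270 domain points the two functions coincide.
verdict: equivalent


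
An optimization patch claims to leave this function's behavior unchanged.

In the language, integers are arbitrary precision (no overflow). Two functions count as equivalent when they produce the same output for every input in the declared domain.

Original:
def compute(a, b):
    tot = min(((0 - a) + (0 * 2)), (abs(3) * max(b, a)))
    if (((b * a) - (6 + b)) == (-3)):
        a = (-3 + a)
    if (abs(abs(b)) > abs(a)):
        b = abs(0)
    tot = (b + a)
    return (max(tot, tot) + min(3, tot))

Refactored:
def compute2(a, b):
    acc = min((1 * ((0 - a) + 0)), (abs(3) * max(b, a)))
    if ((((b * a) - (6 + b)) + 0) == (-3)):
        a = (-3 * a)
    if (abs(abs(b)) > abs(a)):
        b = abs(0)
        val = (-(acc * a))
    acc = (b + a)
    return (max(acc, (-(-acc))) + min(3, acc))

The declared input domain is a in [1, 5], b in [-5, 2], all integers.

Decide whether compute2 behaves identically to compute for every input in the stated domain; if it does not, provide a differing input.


At a=4, b=1: compute gives 4, compute2 gives -22.
verdict: not equivalent; witness: a=4, b=1


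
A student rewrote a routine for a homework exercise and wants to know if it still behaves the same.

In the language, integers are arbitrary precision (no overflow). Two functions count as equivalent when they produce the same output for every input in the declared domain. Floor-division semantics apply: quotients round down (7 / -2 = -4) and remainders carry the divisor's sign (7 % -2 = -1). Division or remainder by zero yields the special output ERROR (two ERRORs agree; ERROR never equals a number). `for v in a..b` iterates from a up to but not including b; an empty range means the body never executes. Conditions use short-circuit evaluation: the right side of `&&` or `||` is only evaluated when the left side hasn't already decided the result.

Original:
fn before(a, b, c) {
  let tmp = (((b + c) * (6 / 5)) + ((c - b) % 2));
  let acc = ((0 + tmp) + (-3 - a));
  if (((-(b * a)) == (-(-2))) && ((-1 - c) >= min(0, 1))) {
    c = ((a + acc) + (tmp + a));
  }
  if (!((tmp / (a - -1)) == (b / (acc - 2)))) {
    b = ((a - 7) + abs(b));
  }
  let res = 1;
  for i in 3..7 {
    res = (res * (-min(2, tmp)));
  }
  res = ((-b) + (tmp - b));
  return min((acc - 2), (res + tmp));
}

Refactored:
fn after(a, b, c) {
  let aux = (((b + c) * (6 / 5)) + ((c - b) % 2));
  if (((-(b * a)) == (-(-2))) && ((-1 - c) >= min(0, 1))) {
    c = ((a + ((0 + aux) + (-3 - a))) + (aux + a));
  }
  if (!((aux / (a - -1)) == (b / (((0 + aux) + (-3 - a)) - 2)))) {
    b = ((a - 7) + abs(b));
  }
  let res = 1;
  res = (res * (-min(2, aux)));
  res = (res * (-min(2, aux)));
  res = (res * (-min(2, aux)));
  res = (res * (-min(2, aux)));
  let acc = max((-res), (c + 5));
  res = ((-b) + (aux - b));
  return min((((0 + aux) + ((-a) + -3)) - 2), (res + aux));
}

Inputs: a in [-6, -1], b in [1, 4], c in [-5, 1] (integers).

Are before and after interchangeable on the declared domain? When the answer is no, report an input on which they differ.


Comparing the listings, the differences include: local variable names differ; constant usage differs; statement counts differ; loop structure differs; arithmetic usage differs; min/max/abs usage differs.
As a probe, take a=-1, b=3, c=-1: before runs tmp = 2; acc = 0; (((-(b * a)) == (-(-2))) && ((-1 - c) >= min(0, 1))) -> false; division by zero -> ERROR; after runs aux = 2; (((-(b * a)) == (-(-2))) && ((-1 - c) >= min(0, 1))) -> false; division by zero -> ERROR; both end at ERROR.
Checked all 168 inputs in the declared domain: the outputs agree on every one.
verdict: equivalent


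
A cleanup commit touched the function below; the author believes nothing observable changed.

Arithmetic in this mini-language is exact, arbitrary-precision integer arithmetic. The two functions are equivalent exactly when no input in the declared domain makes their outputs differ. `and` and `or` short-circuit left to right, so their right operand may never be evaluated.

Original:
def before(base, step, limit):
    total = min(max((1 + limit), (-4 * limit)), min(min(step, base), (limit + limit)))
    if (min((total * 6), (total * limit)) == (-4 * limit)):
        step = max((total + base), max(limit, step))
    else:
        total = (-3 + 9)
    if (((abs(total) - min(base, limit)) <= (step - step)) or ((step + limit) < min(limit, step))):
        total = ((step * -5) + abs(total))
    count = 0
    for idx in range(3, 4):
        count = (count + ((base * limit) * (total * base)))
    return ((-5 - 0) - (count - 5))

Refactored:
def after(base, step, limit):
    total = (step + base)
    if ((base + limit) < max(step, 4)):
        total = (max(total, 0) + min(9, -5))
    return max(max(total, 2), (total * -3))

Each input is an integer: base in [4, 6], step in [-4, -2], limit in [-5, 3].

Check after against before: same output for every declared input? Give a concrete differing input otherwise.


There is a counterexample at base=4, step=-4, limit=-5: 2080 on one side, 15 on the other.
before: total := -10 | (min((total * 6), (total * limit)) == (-4 * limit)): false | total := 6 | (((abs(total) - min(base, limit)) <= (step - step)) or ((step + limit) < min(limit, step))): true | total := 26 | count := 0 | iter idx=3: | count := -2080 | result 2080
after: total := 0 | ((base + limit) < max(step, 4)): true | total := -5 | result 15
verdict: not equivalent; witness: base=4, step=-4, limit=-5


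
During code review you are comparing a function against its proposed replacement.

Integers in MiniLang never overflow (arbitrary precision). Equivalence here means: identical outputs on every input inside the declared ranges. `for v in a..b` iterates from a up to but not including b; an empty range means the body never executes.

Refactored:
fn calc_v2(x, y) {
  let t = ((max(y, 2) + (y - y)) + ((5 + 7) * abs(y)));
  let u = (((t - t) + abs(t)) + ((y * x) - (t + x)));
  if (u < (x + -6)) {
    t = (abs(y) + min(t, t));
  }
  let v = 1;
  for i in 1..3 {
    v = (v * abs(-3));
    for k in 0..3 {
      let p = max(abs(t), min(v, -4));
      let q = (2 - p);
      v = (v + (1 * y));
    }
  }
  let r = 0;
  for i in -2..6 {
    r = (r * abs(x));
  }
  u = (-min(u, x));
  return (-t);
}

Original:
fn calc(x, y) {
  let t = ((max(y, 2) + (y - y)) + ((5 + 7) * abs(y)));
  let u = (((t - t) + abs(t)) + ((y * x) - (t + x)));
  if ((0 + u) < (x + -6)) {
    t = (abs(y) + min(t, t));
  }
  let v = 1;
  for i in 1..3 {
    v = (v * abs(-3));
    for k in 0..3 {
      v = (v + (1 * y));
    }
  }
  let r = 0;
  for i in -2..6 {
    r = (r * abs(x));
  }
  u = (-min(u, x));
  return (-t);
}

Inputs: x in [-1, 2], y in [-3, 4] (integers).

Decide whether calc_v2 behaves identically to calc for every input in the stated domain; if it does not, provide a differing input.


Equivalent. The suspicious edit (`-3` became `-4`) never changes the result for any input inside the declared domain.
Every one of the 32 inputs gives matching results.
Spot check at x=-1, y=-3 — calc: t becomes 38; next u becomes 4; next ((0 + u) < (x + -6)) evaluates to false; next v becomes 1; next at i=1:; next v becomes 3; next at k=0:; next v becomes 0; next at k=1:; next v becomes -3; next at k=2:; next v becomes -6; next at i=2:; next v becomes -18; next at k=0:; next v becomes -21; next at k=1:; next v becomes -24; next at k=2:; next v becomes -27; next r becomes 0; next at i=-2:; next r becomes 0; next at i=-1:; next r becomes 0; next at i=0:; next r becomes 0; next at i=1:; next r becomes 0; next at i=2:; next r becomes 0; next at i=3:; next r becomes 0; next at i=4:; next r becomes 0; next at i=5:; next r becomes 0; next u becomes 1; next final value -38. calc_v2: t becomes 38; next u becomes 4; next (u < (x + -6)) evaluates to false; next v becomes 1; next at i=1:; next v becomes 3; next at k=0:; next p becomes 38; next q becomes -36; next v becomes 0; next at k=1:; next p becomes 38; next q becomes -36; next v becomes -3; next at k=2:; next p becomes 38; next q becomes -36; next v becomes -6; next at i=2:; next v becomes -18; next at k=0:; next p becomes 38; next q becomes -36; next v becomes -21; next at k=1:; next p becomes 38; next q becomes -36; next v becomes -24; next at k=2:; next p becomes 38; next q becomes -36; next v becomes -27; next r becomes 0; next at i=-2:; next r becomes 0; next at i=-1:; next r becomes 0; next at i=0:; next r becomes 0; next at i=1:; next r becomes 0; next at i=2:; next r becomes 0; next at i=3:; next r becomes 0; next at i=4:; next r becomes 0; next at i=5:; next r becomes 0; next u becomes 1; next final value -38. Both give -38.
verdict: equivalent


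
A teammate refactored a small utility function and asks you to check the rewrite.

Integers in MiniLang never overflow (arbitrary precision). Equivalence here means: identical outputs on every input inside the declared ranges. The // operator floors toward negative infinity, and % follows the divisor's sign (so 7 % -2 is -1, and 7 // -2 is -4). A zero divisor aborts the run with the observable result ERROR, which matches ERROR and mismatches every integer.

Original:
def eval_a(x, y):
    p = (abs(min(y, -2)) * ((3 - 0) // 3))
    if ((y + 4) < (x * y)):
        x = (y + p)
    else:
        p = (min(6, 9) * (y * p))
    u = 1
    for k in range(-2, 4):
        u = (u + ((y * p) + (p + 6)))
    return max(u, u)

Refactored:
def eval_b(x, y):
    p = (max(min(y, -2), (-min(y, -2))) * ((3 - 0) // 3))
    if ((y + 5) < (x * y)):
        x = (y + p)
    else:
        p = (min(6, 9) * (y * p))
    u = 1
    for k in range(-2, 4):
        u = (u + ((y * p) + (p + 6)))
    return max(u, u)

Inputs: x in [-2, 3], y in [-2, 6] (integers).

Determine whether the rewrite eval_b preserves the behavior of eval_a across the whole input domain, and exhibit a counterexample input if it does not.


The rewrite breaks on x=2, y=5, where the results are 109 and 2197.
eval_a: p = 2; ((y + 4) < (x * y)) -> true; x = 7; u = 1; [k=-2]; u = 19; [k=-1]; u = 37; [k=0]; u = 55; [k=1]; u = 73; [k=2]; u = 91; [k=3]; u = 109; return 109
eval_b: p = 2; ((y + 5) < (x * y)) -> false; p = 60; u = 1; [k=-2]; u = 367; [k=-1]; u = 733; [k=0]; u = 1099; [k=1]; u = 1465; [k=2]; u = 1831; [k=3]; u = 2197; return 2197
verdict: not equivalent; witness: x=2, y=5


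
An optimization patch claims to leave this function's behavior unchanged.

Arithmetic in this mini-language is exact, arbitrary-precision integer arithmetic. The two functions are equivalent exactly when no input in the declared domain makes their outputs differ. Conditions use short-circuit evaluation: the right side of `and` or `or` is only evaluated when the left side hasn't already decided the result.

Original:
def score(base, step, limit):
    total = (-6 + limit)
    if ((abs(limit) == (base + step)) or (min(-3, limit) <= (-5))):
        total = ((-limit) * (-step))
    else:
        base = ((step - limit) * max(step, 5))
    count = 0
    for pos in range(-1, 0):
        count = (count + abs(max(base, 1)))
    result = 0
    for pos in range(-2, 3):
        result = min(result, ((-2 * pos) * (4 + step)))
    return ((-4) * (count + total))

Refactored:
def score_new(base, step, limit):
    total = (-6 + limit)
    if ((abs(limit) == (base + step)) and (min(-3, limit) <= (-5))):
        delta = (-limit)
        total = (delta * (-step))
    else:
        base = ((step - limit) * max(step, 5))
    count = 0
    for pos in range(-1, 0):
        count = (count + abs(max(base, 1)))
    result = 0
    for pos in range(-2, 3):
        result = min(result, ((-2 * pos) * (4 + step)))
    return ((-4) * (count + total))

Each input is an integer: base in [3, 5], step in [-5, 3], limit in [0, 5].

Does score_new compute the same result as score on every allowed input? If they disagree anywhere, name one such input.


These are not equivalent — on base=3, step=-3, limit=0 the outputs split (-12 vs 20).
score: total becomes -6; next ((abs(limit) == (base + step)) or (min(-3, limit) <= (-5))) evaluates to true; next total becomes 0; next count becomes 0; next at pos=-1:; next count becomes 3; next result becomes 0; next at pos=-2:; next result becomes 0; next at pos=-1:; next result becomes 0; next at pos=0:; next result becomes 0; next at pos=1:; next result becomes -2; next at pos=2:; next result becomes -4; next final value -12
score_new: total becomes -6; next ((abs(limit) == (base + step)) and (min(-3, limit) <= (-5))) evaluates to false; next base becomes -15; next count becomes 0; next at pos=-1:; next count becomes 1; next result becomes 0; next at pos=-2:; next result becomes 0; next at pos=-1:; next result becomes 0; next at pos=0:; next result becomes 0; next at pos=1:; next result becomes -2; next at pos=2:; next result becomes -4; next final value 20
verdict: not equivalent; witness: base=3, step=-3, limit=0


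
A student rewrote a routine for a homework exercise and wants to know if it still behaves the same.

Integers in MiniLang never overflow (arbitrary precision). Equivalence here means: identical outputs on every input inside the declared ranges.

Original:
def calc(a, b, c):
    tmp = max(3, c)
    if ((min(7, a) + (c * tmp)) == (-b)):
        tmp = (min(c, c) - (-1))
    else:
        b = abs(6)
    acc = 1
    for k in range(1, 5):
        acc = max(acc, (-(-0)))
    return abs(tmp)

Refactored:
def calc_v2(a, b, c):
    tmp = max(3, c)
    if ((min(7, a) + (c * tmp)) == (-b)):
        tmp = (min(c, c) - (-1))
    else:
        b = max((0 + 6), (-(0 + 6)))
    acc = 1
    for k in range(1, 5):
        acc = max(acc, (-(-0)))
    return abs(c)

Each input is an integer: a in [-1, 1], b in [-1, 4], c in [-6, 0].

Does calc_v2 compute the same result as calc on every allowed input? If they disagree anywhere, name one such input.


Evaluate both at a=-1, b=-1, c=-6.
calc: tmp = 3; ((min(7, a) + (c * tmp)) == (-b)) -> false; b = 6; acc = 1; [k=1]; acc = 1; [k=2]; acc = 1; [k=3]; acc = 1; [k=4]; acc = 1; return 3
calc_v2: tmp = 3; ((min(7, a) + (c * tmp)) == (-b)) -> false; b = 6; acc = 1; [k=1]; acc = 1; [k=2]; acc = 1; [k=3]; acc = 1; [k=4]; acc = 1; return 6
3 against 6: the behavior changed.
verdict: not equivalent; witness: a=-1, b=-1, c=-6


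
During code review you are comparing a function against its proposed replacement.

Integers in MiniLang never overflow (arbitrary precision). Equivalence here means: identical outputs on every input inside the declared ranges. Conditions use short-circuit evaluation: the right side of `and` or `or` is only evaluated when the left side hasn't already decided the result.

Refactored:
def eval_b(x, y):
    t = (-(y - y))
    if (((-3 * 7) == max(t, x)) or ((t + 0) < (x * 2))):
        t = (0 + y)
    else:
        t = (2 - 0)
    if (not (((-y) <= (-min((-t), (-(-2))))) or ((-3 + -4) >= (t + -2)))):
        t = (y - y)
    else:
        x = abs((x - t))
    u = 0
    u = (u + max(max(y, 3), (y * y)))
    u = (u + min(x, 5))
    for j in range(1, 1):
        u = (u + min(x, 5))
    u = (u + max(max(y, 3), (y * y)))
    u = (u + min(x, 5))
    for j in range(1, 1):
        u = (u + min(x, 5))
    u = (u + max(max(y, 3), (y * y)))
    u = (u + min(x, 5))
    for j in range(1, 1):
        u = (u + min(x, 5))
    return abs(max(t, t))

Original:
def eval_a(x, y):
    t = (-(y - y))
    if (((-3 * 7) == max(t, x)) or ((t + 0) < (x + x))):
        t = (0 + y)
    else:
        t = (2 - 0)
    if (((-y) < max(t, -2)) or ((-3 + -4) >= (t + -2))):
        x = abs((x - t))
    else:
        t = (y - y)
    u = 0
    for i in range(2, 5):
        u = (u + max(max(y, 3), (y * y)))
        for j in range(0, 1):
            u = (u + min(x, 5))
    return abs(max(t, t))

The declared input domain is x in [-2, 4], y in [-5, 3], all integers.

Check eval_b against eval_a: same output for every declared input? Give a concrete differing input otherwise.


The rewrite breaks on x=-2, y=-2, where the results are 0 and 2.
eval_a: t = 0; (((-3 * 7) == max(t, x)) or ((t + 0) < (x + x))) -> false; t = 2; (((-y) < max(t, -2)) or ((-3 + -4) >= (t + -2))) -> false; t = 0; u = 0; [i=2]; u = 4; [j=0]; u = 2; [i=3]; u = 6; [j=0]; u = 4; [i=4]; u = 8; [j=0]; u = 6; return 0
eval_b: t = 0; (((-3 * 7) == max(t, x)) or ((t + 0) < (x * 2))) -> false; t = 2; (not (((-y) <= (-min((-t), (-(-2))))) or ((-3 + -4) >= (t + -2)))) -> false; x = 4; u = 0; u = 4; u = 8; the j loop: no iterations; u = 12; u = 16; the j loop: no iterations; u = 20; u = 24; the j loop: no iterations; return 2
verdict: not equivalent; witness: x=-2, y=-2


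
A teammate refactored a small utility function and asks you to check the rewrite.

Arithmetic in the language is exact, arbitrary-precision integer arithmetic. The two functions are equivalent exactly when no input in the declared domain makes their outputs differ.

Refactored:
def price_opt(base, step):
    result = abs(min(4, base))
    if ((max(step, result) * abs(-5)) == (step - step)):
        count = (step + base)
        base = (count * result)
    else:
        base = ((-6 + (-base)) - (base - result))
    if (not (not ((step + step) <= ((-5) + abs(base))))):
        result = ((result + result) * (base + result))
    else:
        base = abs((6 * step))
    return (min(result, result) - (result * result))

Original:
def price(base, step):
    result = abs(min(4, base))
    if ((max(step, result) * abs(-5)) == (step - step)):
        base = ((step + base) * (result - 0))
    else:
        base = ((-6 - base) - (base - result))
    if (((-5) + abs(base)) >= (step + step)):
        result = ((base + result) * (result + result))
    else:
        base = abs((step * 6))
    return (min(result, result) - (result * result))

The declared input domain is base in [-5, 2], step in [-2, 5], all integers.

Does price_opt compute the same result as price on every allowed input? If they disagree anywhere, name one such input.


Equivalent — the differences include boolean connective usage differs, plus statement counts differ, plus constant usage differs, plus local variable names differ, plus arithmetic usage differs, plus comparison usage differs, yet no declared input distinguishes the two.
As a probe, take base=-5, step=2: price runs result := 5 | ((max(step, result) * abs(-5)) == (step - step)): false | base := 9 | (((-5) + abs(base)) >= (step + step)): true | result := 140 | result -19460; price_opt runs result := 5 | ((max(step, result) * abs(-5)) == (step - step)): false | base := 9 | (not (not ((step + step) <= ((-5) + abs(base))))): true | result := 140 | result -19460; both end at -19460.
Across all 64 domain points the two functions coincide.
verdict: equivalent


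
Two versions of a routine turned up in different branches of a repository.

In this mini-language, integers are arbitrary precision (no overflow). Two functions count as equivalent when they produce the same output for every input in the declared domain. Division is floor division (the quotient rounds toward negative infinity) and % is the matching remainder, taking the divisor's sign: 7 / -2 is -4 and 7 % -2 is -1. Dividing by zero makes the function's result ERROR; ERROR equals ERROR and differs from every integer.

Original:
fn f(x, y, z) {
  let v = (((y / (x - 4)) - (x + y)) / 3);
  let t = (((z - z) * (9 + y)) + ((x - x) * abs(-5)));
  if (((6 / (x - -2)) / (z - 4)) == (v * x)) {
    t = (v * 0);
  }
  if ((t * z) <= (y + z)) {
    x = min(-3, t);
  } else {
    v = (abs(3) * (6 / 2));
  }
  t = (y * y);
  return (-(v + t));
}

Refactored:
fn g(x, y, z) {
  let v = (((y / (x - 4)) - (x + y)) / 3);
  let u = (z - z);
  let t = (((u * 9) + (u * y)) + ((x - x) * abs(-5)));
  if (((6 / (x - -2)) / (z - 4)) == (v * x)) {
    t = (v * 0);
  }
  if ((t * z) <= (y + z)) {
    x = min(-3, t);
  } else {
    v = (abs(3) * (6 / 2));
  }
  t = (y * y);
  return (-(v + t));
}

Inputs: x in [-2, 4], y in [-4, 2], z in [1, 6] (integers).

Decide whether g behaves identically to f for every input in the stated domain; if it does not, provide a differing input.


Although statement counts differ, plus local variable names differ, plus arithmetic usage differs, 294/294 inputs agree.
verdict: equivalent


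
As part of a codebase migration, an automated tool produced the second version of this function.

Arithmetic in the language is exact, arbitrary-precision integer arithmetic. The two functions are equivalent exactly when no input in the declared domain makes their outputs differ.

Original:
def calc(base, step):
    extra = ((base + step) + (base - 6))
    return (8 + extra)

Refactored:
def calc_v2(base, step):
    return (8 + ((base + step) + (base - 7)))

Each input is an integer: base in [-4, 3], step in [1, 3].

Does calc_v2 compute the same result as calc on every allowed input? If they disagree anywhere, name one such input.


Evaluate both at base=-4, step=1.
calc: extra = -13; return -5
calc_v2: return -6
-5 != -6, so the rewrite changes behavior.
verdict: not equivalent; witness: base=-4, step=1


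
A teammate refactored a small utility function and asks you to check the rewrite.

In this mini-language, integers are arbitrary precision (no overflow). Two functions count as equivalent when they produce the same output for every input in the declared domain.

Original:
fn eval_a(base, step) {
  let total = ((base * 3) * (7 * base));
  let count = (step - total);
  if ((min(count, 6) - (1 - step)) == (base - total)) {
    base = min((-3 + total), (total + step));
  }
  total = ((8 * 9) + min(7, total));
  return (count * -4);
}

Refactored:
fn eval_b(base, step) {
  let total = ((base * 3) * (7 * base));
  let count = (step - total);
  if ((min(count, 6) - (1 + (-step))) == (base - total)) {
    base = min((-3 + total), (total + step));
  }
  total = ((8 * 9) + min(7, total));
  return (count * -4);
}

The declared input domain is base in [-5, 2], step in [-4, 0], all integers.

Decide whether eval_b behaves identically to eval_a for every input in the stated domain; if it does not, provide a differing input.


Comparing the listings, the differences include: arithmetic usage differs.
Tracing base=-5, step=-4: eval_a: total becomes 525; next count becomes -529; next ((min(count, 6) - (1 - step)) == (base - total)) evaluates to false; next total becomes 79; next final value 2116 | eval_b: total becomes 525; next count becomes -529; next ((min(count, 6) - (1 + (-step))) == (base - total)) evaluates to false; next total becomes 79; next final value 2116 — matching result 2116.
Across all 40 domain points the two functions coincide.
verdict: equivalent


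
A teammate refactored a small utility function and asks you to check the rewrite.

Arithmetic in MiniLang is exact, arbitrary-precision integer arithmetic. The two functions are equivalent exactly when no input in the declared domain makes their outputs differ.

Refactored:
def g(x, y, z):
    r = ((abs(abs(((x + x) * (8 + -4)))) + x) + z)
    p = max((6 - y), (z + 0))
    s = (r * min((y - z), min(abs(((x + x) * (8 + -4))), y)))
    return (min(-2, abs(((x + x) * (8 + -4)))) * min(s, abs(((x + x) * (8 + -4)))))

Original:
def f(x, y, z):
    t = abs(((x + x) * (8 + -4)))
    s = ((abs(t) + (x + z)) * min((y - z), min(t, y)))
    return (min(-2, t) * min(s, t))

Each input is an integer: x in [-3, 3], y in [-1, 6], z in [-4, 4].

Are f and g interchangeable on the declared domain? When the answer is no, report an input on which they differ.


Although statement counts differ; arithmetic usage differs; min/max/abs usage differs; local variable names differ; constant usage differs, 504/504 inputs agree.
verdict: equivalent


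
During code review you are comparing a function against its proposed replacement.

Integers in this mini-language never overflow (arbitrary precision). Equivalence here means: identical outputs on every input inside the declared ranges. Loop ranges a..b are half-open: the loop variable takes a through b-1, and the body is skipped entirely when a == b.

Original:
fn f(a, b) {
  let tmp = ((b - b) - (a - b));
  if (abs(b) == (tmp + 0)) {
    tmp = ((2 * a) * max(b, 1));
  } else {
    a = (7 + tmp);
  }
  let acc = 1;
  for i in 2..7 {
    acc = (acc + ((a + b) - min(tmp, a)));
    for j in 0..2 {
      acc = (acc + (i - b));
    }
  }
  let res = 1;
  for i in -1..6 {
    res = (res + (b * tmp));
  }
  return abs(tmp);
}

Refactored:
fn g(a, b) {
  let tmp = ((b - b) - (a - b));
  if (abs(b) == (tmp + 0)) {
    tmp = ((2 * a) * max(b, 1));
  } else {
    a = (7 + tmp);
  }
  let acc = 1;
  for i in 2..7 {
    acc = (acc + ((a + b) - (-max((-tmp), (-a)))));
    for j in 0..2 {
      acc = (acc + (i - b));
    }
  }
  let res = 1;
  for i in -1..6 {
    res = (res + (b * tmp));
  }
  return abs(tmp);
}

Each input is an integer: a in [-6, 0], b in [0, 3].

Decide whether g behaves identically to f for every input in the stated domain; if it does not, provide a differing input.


Equivalent — the differences include min/max/abs usage differs, yet no declared input distinguishes the two.
Spot check at a=-6, b=2 — f: tmp = 8; (abs(b) == (tmp + 0)) -> false; a = 15; acc = 1; [i=2]; acc = 10; [j=0]; acc = 10; [j=1]; acc = 10; [i=3]; acc = 19; [j=0]; acc = 20; [j=1]; acc = 21; [i=4]; acc = 30; [j=0]; acc = 32; [j=1]; acc = 34; [i=5]; acc = 43; [j=0]; acc = 46; [j=1]; acc = 49; [i=6]; acc = 58; [j=0]; acc = 62; [j=1]; acc = 66; res = 1; [i=-1]; res = 17; [i=0]; res = 33; [i=1]; res = 49; [i=2]; res = 65; [i=3]; res = 81; [i=4]; res = 97; [i=5]; res = 113; return 8. g: tmp = 8; (abs(b) == (tmp + 0)) -> false; a = 15; acc = 1; [i=2]; acc = 10; [j=0]; acc = 10; [j=1]; acc = 10; [i=3]; acc = 19; [j=0]; acc = 20; [j=1]; acc = 21; [i=4]; acc = 30; [j=0]; acc = 32; [j=1]; acc = 34; [i=5]; acc = 43; [j=0]; acc = 46; [j=1]; acc = 49; [i=6]; acc = 58; [j=0]; acc = 62; [j=1]; acc = 66; res = 1; [i=-1]; res = 17; [i=0]; res = 33; [i=1]; res = 49; [i=2]; res = 65; [i=3]; res = 81; [i=4]; res = 97; [i=5]; res = 113; return 8. Both give 8.
Across all 28 domain points the two functions coincide.
verdict: equivalent


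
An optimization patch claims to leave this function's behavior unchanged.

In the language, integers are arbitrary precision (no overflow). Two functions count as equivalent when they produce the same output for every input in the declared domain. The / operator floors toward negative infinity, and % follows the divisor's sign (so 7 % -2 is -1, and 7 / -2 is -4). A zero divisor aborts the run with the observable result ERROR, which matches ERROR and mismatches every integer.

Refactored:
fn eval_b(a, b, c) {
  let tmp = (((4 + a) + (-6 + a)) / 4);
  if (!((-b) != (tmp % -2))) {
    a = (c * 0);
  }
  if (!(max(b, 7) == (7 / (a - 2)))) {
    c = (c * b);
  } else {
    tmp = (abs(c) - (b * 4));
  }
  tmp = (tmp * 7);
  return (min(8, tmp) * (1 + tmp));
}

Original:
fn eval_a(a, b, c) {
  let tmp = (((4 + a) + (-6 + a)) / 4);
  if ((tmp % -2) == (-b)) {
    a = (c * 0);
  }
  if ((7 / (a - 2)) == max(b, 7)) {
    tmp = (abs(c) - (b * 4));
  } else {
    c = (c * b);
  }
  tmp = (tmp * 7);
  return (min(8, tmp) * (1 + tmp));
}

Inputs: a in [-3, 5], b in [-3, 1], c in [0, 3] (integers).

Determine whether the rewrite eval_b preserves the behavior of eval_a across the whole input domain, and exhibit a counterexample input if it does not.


Reading the diff, among the changes: boolean connective usage differs, plus comparison usage differs.
Spot check at a=3, b=-2, c=0 — eval_a: tmp = 1; ((tmp % -2) == (-b)) -> false; ((7 / (a - 2)) == max(b, 7)) -> true; tmp = 8; tmp = 56; return 456. eval_b: tmp = 1; (!((-b) != (tmp % -2))) -> false; (!(max(b, 7) == (7 / (a - 2)))) -> false; tmp = 8; tmp = 56; return 456. Both give 456.
Sweeping the whole domain (180 inputs) finds no disagreement.
verdict: equivalent


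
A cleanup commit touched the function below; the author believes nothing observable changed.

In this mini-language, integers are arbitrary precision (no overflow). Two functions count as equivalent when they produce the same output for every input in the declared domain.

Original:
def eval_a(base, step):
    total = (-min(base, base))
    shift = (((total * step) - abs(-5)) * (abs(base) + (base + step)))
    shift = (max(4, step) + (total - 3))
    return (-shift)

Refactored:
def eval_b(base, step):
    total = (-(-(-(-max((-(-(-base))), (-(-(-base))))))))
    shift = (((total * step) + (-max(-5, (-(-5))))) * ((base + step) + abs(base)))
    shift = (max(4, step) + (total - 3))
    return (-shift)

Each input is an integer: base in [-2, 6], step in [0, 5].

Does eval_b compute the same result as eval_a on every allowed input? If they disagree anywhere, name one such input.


The two are interchangeable: arithmetic usage differs; and constant usage differs; and min/max/abs usage differs, and every declared input agrees.
Tracing base=1, step=1: eval_a: total := -1 | shift := -18 | shift := 0 | result 0 | eval_b: total := -1 | shift := -18 | shift := 0 | result 0 — matching result 0.
Sweeping the whole domain (54 inputs) finds no disagreement.
verdict: equivalent


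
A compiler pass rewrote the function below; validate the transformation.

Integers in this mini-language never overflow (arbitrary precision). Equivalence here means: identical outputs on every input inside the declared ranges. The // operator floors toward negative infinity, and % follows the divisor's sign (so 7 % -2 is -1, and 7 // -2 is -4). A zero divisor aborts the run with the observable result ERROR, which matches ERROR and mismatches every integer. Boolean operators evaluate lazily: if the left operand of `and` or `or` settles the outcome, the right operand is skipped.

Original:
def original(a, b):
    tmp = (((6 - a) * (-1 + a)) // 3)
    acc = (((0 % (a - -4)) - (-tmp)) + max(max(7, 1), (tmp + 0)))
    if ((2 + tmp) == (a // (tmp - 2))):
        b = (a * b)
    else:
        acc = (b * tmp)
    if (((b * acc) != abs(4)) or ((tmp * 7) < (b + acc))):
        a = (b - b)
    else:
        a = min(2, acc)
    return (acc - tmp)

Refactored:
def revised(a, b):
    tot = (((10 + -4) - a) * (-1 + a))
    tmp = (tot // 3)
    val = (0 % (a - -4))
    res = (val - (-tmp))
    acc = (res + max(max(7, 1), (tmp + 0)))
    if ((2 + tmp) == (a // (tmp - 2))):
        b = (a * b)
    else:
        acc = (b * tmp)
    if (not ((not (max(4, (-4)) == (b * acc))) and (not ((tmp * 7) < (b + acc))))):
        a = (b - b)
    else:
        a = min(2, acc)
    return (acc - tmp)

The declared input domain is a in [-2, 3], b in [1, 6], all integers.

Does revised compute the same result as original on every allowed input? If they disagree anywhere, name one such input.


Equivalent. One difference looks behavioral, but it never changes the outcome for any declared input.
Checked all 36 inputs in the declared domain: the outputs agree on every one.
Spot check at a=0, b=6 — original: tmp=-2, then acc=5, then ((2 + tmp) == (a // (tmp - 2))) is true, then b=0, then (((b * acc) != abs(4)) or ((tmp * 7) < (b + acc))) is true, then a=0, then returns 7. revised: tot=-6, then tmp=-2, then val=0, then res=-2, then acc=5, then ((2 + tmp) == (a // (tmp - 2))) is true, then b=0, then (not ((not (max(4, (-4)) == (b * acc))) and (not ((tmp * 7) < (b + acc))))) is true, then a=0, then returns 7. Both give 7.
verdict: equivalent


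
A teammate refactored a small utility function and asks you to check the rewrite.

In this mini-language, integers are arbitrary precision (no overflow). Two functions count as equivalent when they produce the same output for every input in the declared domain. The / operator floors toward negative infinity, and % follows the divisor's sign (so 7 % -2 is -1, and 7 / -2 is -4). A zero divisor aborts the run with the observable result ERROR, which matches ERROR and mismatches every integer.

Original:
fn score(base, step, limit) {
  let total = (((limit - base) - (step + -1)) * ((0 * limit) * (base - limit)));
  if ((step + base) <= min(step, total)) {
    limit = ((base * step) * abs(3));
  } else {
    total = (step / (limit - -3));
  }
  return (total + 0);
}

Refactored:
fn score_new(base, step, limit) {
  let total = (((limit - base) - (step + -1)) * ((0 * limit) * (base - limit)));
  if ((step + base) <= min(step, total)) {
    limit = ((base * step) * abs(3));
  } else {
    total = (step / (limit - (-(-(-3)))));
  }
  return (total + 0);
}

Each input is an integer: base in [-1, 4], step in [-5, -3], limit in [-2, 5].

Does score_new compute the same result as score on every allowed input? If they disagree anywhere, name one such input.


Equivalent — the differences include same computation, different form, yet no declared input distinguishes the two.
Spot check at base=3, step=-3, limit=1 — score: total=0, then ((step + base) <= min(step, total)) is false, then total=-1, then returns -1. score_new: total=0, then ((step + base) <= min(step, total)) is false, then total=-1, then returns -1. Both give -1.
Every one of the 144 inputs gives matching results.
verdict: equivalent
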